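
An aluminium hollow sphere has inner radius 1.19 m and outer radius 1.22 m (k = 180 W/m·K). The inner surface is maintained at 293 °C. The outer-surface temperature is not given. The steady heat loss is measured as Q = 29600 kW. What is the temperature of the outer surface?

T_out = 22.6 °C

Series resistances:
  R_aluminium = (1/1.19 − 1/1.22)/(4πk) = 0.02066/(4π·180) = 9.135×10^-6 K/W
ΣR = 9.135×10^-6 K/W
ΔT = Q·ΣR = 2.96×10^7 × 9.135×10^-6 = 270.4 K
Heat flows outward, so T_out = T_in − ΔT = 293 − 270.4 = 22.6 °C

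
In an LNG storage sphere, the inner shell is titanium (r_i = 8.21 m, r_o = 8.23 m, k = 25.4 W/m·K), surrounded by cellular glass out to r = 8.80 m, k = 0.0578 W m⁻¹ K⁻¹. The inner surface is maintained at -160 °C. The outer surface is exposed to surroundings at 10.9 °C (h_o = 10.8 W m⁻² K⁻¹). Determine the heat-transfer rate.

Q = 15600 W

Resistance network (inner→outer):
  R_titanium = (1/8.21 − 1/8.23)/(4πk) = 2.960×10^-4/(4π·25.4) = 9.273×10^-7 K/W
  R_cellular glass = (1/8.23 − 1/8.80)/(4πk) = 0.007870/(4π·0.0578) = 0.01084 K/W
  R_conv,out = 1/(4πr²h) = 1/(4π·8.80²·10.8) = 9.515×10^-5 K/W
ΣR = 9.273×10^-7 + 0.01084 + 9.515×10^-5 = 0.01094 K/W
Q = ΔT/ΣR = (-160 °C − 10.9 °C)/0.01094 = -15600 W
(Negative Q ⇒ heat flows inward; heat gain = 15600 W.)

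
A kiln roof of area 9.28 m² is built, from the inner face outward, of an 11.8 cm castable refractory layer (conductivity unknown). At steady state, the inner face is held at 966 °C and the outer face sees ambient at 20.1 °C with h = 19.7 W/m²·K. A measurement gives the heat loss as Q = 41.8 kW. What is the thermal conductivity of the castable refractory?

k = 0.741 W/m·K

ΣR = ΔT/Q = |966 − 20.1|/41800 = 0.02263 K/W
Known resistances:
  R_conv,out = 1/(hA) = 1/(19.7·9.28) = 0.005470 K/W
R_castable refractory = ΣR − ΣR_known = 0.02263 − 0.005470 = 0.01716 K/W
L/(kA) = 0.01716 ⇒ k = 0.118/(0.01716·9.28) = 0.741 W/m·K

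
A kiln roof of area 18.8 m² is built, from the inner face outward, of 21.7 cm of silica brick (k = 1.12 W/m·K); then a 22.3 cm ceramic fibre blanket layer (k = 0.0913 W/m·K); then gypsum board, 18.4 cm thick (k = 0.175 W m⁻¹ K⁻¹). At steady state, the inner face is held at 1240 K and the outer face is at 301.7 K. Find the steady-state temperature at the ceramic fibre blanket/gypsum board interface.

T = 569 K

Resistance network (inner→outer):
  R_silica brick = L/(kA) = 0.217/(1.12·18.8) = 0.01031 K/W
  R_ceramic fibre blanket = L/(kA) = 0.223/(0.0913·18.8) = 0.1299 K/W
  R_gypsum board = L/(kA) = 0.184/(0.175·18.8) = 0.05593 K/W
ΣR = 0.01031 + 0.1299 + 0.05593 = 0.1961 K/W
Q = ΔT/ΣR = (1240 K − 301.7 K)/0.1961 = 4785 W
From the inner boundary to the ceramic fibre blanket/gypsum board interface, ΣR_partial = 0.1402 K/W.
T_interface = T_in − Q·ΣR_partial = 1240 K − (4785)(0.1402) = 569 K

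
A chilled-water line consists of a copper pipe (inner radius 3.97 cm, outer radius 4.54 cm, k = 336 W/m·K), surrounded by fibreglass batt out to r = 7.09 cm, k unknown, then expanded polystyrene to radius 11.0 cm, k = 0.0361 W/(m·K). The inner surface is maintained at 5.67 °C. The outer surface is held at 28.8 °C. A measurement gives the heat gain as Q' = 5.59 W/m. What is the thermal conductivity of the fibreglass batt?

k = 0.0322 W/m·K

ΣR = ΔT/Q' = |5.67 − 28.8|/5.59 = 4.138 m·K/W
Known resistances:
  R'_copper = ln(0.0454/0.0397)/(2πk) = 0.1342/(2π·336) = 6.355×10^-5 m·K/W
  R'_expanded polystyrene = ln(0.110/0.0709)/(2πk) = 0.4392/(2π·0.0361) = 1.936 m·K/W
R_fibreglass batt = ΣR − ΣR_known = 4.138 − 1.936 = 2.202 m·K/W
ln(r₂/r₁)/(2πk) = 2.202 ⇒ k = 0.4458/(2π·2.202) = 0.0322 W/m·K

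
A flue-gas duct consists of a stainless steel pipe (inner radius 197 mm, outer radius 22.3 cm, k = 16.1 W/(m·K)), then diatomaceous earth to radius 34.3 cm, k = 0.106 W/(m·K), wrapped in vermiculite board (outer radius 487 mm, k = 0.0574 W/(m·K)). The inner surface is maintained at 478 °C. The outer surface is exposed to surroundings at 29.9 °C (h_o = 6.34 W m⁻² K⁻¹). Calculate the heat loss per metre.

Q' = 268 W/m

Resistance network (inner→outer):
  R'_stainless steel = ln(0.223/0.197)/(2πk) = 0.1240/(2π·16.1) = 0.001225 m·K/W
  R'_diatomaceous earth = ln(0.343/0.223)/(2πk) = 0.4306/(2π·0.106) = 0.6465 m·K/W
  R'_vermiculite board = ln(0.487/0.343)/(2πk) = 0.3505/(2π·0.0574) = 0.9719 m·K/W
  R'_conv,out = 1/(2πr h) = 1/(2π·0.487·6.34) = 0.05155 m·K/W
ΣR = 0.001225 + 0.6465 + 0.9719 + 0.05155 = 1.671 m·K/W
Q' = ΔT/ΣR = (478 °C − 29.9 °C)/1.671 = 268 W/m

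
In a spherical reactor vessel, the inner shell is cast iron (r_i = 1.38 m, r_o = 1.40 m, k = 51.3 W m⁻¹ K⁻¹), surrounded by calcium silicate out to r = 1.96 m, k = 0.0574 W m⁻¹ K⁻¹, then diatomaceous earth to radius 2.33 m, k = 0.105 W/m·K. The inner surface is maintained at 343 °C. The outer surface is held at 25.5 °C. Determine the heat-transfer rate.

Treat each layer as a resistance in series:
  R_cast iron = (1/1.38 − 1/1.40)/(4πk) = 0.01035/(4π·51.3) = 1.606×10^-5 K/W
  R_calcium silicate = (1/1.40 − 1/1.96)/(4πk) = 0.2041/(4π·0.0574) = 0.2829 K/W
  R_diatomaceous earth = (1/1.96 − 1/2.33)/(4πk) = 0.08102/(4π·0.105) = 0.06140 K/W
ΣR = 1.606×10^-5 + 0.2829 + 0.06140 = 0.3443 K/W
Q = ΔT/ΣR = (343 °C − 25.5 °C)/0.3443 = 922 W

Q = 922 W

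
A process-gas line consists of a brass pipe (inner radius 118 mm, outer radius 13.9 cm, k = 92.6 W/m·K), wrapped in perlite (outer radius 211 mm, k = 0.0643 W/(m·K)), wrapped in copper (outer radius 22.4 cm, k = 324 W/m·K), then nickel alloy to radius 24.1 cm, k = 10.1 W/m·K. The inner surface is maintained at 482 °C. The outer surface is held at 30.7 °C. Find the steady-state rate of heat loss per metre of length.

Q' = 436 W/m

Series thermal resistances, inner to outer:
  R'_brass = ln(0.139/0.118)/(2πk) = 0.1638/(2π·92.6) = 2.815×10^-4 m·K/W
  R'_perlite = ln(0.211/0.139)/(2πk) = 0.4174/(2π·0.0643) = 1.033 m·K/W
  R'_copper = ln(0.224/0.211)/(2πk) = 0.05979/(2π·324) = 2.937×10^-5 m·K/W
  R'_nickel alloy = ln(0.241/0.224)/(2πk) = 0.07315/(2π·10.1) = 0.001153 m·K/W
ΣR = 2.815×10^-4 + 1.033 + 2.937×10^-5 + 0.001153 = 1.034 m·K/W
Q' = ΔT/ΣR = (482 °C − 30.7 °C)/1.034 = 436 W/m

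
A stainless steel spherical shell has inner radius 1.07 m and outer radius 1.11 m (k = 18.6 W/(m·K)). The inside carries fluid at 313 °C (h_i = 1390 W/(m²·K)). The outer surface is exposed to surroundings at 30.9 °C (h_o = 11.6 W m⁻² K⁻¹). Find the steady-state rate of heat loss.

Q = 49000 W

Treat each layer as a resistance in series:
  R_conv,in = 1/(4πr²h) = 1/(4π·1.07²·1390) = 5.000×10^-5 K/W
  R_stainless steel = (1/1.07 − 1/1.11)/(4πk) = 0.03368/(4π·18.6) = 1.441×10^-4 K/W
  R_conv,out = 1/(4πr²h) = 1/(4π·1.11²·11.6) = 0.005568 K/W
ΣR = 5.000×10^-5 + 1.441×10^-4 + 0.005568 = 0.005762 K/W
Q = ΔT/ΣR = (313 °C − 30.9 °C)/0.005762 = 49000 W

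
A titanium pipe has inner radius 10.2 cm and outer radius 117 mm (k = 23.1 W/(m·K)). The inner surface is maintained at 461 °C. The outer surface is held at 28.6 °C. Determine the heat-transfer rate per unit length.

Q' = 2πk·ΔT/ln(r₂/r₁) = 2π × 23.1 × 432.4 / ln(0.117/0.102) = 4.57×10^5 W/m

Q' = 457 kW/m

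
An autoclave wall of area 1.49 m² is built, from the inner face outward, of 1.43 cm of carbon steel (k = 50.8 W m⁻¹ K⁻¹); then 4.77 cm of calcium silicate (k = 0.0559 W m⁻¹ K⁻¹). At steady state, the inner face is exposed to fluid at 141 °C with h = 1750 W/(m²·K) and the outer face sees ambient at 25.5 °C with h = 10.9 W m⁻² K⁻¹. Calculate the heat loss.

Series thermal resistances, inner to outer:
  R_conv,in = 1/(hA) = 1/(1750·1.49) = 3.835×10^-4 K/W
  R_carbon steel = L/(kA) = 0.0143/(50.8·1.49) = 1.889×10^-4 K/W
  R_calcium silicate = L/(kA) = 0.0477/(0.0559·1.49) = 0.5727 K/W
  R_conv,out = 1/(hA) = 1/(10.9·1.49) = 0.06157 K/W
ΣR = 3.835×10^-4 + 1.889×10^-4 + 0.5727 + 0.06157 = 0.6348 K/W
Q = ΔT/ΣR = (141 °C − 25.5 °C)/0.6348 = 182 W

Q = 182 W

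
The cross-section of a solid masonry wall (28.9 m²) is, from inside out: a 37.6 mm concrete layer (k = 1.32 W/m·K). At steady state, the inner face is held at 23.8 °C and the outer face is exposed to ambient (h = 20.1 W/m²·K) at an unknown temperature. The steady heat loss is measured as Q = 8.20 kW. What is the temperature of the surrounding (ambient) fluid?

T_out = 1.60 °C

Sum the resistances:
  R_concrete = L/(kA) = 0.0376/(1.32·28.9) = 9.856×10^-4 K/W
  R_conv,out = 1/(hA) = 1/(20.1·28.9) = 0.001721 K/W
ΣR = 0.002707 K/W
ΔT = Q·ΣR = 8200 × 0.002707 = 22.20 K
Heat flows outward, so T_out = T_in − ΔT = 23.8 − 22.20 = 1.60 °C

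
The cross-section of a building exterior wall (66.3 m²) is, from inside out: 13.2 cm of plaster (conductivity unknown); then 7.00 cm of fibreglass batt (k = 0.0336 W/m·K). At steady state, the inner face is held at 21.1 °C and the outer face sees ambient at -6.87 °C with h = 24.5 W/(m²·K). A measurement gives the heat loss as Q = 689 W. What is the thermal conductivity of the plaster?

k = 0.233 W/m·K

ΣR = ΔT/Q = |21.1 − -6.87|/689 = 0.04060 K/W
Known resistances:
  R_fibreglass batt = L/(kA) = 0.0700/(0.0336·66.3) = 0.03142 K/W
  R_conv,out = 1/(hA) = 1/(24.5·66.3) = 6.156×10^-4 K/W
R_plaster = ΣR − ΣR_known = 0.04060 − 0.03204 = 0.008560 K/W
L/(kA) = 0.008560 ⇒ k = 0.132/(0.008560·66.3) = 0.233 W/m·K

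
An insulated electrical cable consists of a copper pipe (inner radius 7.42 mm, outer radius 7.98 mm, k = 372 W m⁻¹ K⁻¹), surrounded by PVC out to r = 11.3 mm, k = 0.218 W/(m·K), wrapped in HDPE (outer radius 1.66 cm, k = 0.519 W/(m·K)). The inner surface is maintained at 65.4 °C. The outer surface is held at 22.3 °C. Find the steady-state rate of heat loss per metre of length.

Treat each layer as a resistance in series:
  R'_copper = ln(0.00798/0.00742)/(2πk) = 0.07276/(2π·372) = 3.113×10^-5 m·K/W
  R'_PVC = ln(0.0113/0.00798)/(2πk) = 0.3479/(2π·0.218) = 0.2540 m·K/W
  R'_HDPE = ln(0.0166/0.0113)/(2πk) = 0.3846/(2π·0.519) = 0.1179 m·K/W
ΣR = 3.113×10^-5 + 0.2540 + 0.1179 = 0.3719 m·K/W
Q' = ΔT/ΣR = (65.4 °C − 22.3 °C)/0.3719 = 116 W/m

Q' = 116 W/m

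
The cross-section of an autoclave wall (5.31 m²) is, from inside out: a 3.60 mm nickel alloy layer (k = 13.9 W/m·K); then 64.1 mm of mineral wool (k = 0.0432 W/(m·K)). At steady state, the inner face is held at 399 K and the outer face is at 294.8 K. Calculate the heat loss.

Resistance network (inner→outer):
  R_nickel alloy = L/(kA) = 0.00360/(13.9·5.31) = 4.877×10^-5 K/W
  R_mineral wool = L/(kA) = 0.0641/(0.0432·5.31) = 0.2794 K/W
ΣR = 4.877×10^-5 + 0.2794 = 0.2794 K/W
Q = ΔT/ΣR = (399 K − 294.8 K)/0.2794 = 373 W

Q = 373 W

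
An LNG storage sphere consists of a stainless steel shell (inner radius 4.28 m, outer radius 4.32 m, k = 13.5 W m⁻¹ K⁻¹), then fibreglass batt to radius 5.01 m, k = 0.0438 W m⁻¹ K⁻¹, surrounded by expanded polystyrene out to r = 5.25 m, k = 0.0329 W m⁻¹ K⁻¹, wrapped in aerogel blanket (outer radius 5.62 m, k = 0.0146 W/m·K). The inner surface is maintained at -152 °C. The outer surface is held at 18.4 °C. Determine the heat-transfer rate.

Q = 1150 W

Series thermal resistances, inner to outer:
  R_stainless steel = (1/4.28 − 1/4.32)/(4πk) = 0.002163/(4π·13.5) = 1.275×10^-5 K/W
  R_fibreglass batt = (1/4.32 − 1/5.01)/(4πk) = 0.03188/(4π·0.0438) = 0.05792 K/W
  R_expanded polystyrene = (1/5.01 − 1/5.25)/(4πk) = 0.009125/(4π·0.0329) = 0.02207 K/W
  R_aerogel blanket = (1/5.25 − 1/5.62)/(4πk) = 0.01254/(4π·0.0146) = 0.06835 K/W
ΣR = 1.275×10^-5 + 0.05792 + 0.02207 + 0.06835 = 0.1484 K/W
Q = ΔT/ΣR = (-152 °C − 18.4 °C)/0.1484 = -1150 W
(Negative Q ⇒ heat flows inward; heat gain = 1150 W.)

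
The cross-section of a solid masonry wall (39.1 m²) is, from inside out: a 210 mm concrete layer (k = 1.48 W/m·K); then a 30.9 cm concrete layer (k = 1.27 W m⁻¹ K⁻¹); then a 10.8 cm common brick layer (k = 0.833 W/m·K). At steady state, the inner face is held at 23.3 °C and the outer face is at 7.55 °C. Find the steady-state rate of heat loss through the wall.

Series thermal resistances, inner to outer:
  R_concrete = L/(kA) = 0.210/(1.48·39.1) = 0.003629 K/W
  R_concrete = L/(kA) = 0.309/(1.27·39.1) = 0.006223 K/W
  R_common brick = L/(kA) = 0.108/(0.833·39.1) = 0.003316 K/W
ΣR = 0.003629 + 0.006223 + 0.003316 = 0.01317 K/W
Q = ΔT/ΣR = (23.3 °C − 7.55 °C)/0.01317 = 1200 W

Q = 1200 W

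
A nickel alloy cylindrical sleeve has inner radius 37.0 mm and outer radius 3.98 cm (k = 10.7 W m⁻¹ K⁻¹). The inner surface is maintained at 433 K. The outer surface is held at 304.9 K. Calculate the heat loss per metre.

Q' = 2πk·ΔT/ln(r₂/r₁) = 2π × 10.7 × 128.1 / ln(0.0398/0.0370) = 1.18×10^5 W/m

Q' = 118 kW/m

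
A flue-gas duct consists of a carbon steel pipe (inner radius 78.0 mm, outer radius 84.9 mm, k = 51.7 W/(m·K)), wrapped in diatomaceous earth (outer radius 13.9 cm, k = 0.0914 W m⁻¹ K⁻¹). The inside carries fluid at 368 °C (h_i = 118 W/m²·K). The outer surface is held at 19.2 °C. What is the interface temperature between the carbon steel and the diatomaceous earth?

T = 361 °C

Treat each layer as a resistance in series:
  R'_conv,in = 1/(2πr h) = 1/(2π·0.0780·118) = 0.01729 m·K/W
  R'_carbon steel = ln(0.0849/0.0780)/(2πk) = 0.08477/(2π·51.7) = 2.609×10^-4 m·K/W
  R'_diatomaceous earth = ln(0.139/0.0849)/(2πk) = 0.4930/(2π·0.0914) = 0.8585 m·K/W
ΣR = 0.01729 + 2.609×10^-4 + 0.8585 = 0.8761 m·K/W
Q' = ΔT/ΣR = (368 °C − 19.2 °C)/0.8761 = 398.1 W/m
From the inner boundary to the carbon steel/diatomaceous earth interface, ΣR_partial = 0.01755 m·K/W.
T_interface = T_in − Q'·ΣR_partial = 368 °C − (398.1)(0.01755) = 361 °C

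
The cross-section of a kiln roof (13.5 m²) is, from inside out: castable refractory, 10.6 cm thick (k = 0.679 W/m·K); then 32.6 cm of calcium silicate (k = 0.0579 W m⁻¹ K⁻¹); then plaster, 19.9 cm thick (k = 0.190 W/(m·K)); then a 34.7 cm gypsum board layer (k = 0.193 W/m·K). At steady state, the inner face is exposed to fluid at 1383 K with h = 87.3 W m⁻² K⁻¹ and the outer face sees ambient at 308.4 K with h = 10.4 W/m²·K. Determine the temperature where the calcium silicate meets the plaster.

Series thermal resistances, inner to outer:
  R_conv,in = 1/(hA) = 1/(87.3·13.5) = 8.485×10^-4 K/W
  R_castable refractory = L/(kA) = 0.106/(0.679·13.5) = 0.01156 K/W
  R_calcium silicate = L/(kA) = 0.326/(0.0579·13.5) = 0.4171 K/W
  R_plaster = L/(kA) = 0.199/(0.190·13.5) = 0.07758 K/W
  R_gypsum board = L/(kA) = 0.347/(0.193·13.5) = 0.1332 K/W
  R_conv,out = 1/(hA) = 1/(10.4·13.5) = 0.007123 K/W
ΣR = 8.485×10^-4 + 0.01156 + 0.4171 + 0.07758 + 0.1332 + 0.007123 = 0.6474 K/W
Q = ΔT/ΣR = (1383 K − 308.4 K)/0.6474 = 1660 W
From the inner boundary to the calcium silicate/plaster interface, ΣR_partial = 0.4295 K/W.
T_interface = T_in − Q·ΣR_partial = 1383 K − (1660)(0.4295) = 670 K

T = 670 K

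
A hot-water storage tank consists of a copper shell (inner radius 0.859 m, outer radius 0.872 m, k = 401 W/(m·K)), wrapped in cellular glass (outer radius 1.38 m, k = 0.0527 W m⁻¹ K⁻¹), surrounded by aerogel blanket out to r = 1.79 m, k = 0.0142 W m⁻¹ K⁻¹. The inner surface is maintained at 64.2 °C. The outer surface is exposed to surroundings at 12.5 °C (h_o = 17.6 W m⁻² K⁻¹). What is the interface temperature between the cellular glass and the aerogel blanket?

Resistance network (inner→outer):
  R_copper = (1/0.859 − 1/0.872)/(4πk) = 0.01736/(4π·401) = 3.444×10^-6 K/W
  R_cellular glass = (1/0.872 − 1/1.38)/(4πk) = 0.4222/(4π·0.0527) = 0.6375 K/W
  R_aerogel blanket = (1/1.38 − 1/1.79)/(4πk) = 0.1660/(4π·0.0142) = 0.9302 K/W
  R_conv,out = 1/(4πr²h) = 1/(4π·1.79²·17.6) = 0.001411 K/W
ΣR = 3.444×10^-6 + 0.6375 + 0.9302 + 0.001411 = 1.569 K/W
Q = ΔT/ΣR = (64.2 °C − 12.5 °C)/1.569 = 32.95 W
From the inner boundary to the cellular glass/aerogel blanket interface, ΣR_partial = 0.6375 K/W.
T_interface = T_in − Q·ΣR_partial = 64.2 °C − (32.95)(0.6375) = 43.2 °C

T = 43.2 °C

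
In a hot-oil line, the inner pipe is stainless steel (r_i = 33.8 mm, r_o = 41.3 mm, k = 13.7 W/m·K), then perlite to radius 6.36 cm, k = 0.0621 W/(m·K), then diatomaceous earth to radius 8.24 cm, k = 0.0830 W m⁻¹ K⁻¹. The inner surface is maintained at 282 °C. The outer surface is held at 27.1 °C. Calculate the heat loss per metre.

Resistance network (inner→outer):
  R'_stainless steel = ln(0.0413/0.0338)/(2πk) = 0.2004/(2π·13.7) = 0.002328 m·K/W
  R'_perlite = ln(0.0636/0.0413)/(2πk) = 0.4318/(2π·0.0621) = 1.107 m·K/W
  R'_diatomaceous earth = ln(0.0824/0.0636)/(2πk) = 0.2590/(2π·0.0830) = 0.4966 m·K/W
ΣR = 0.002328 + 1.107 + 0.4966 = 1.606 m·K/W
Q' = ΔT/ΣR = (282 °C − 27.1 °C)/1.606 = 159 W/m

Q' = 159 W/m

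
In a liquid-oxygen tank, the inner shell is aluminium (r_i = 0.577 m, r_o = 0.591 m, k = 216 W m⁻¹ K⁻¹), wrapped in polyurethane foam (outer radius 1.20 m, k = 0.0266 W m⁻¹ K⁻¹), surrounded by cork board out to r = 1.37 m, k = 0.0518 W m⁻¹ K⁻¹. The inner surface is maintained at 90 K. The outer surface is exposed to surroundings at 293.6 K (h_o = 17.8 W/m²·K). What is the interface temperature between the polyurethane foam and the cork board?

T = 281.6 K

Series thermal resistances, inner to outer:
  R_aluminium = (1/0.577 − 1/0.591)/(4πk) = 0.04105/(4π·216) = 1.513×10^-5 K/W
  R_polyurethane foam = (1/0.591 − 1/1.20)/(4πk) = 0.8587/(4π·0.0266) = 2.569 K/W
  R_cork board = (1/1.20 − 1/1.37)/(4πk) = 0.1034/(4π·0.0518) = 0.1589 K/W
  R_conv,out = 1/(4πr²h) = 1/(4π·1.37²·17.8) = 0.002382 K/W
ΣR = 1.513×10^-5 + 2.569 + 0.1589 + 0.002382 = 2.730 K/W
Q = ΔT/ΣR = (90 K − 293.6 K)/2.730 = -74.58 W
From the inner boundary to the polyurethane foam/cork board interface, ΣR_partial = 2.569 K/W.
T_interface = T_in − Q·ΣR_partial = 90 K − (-74.58)(2.569) = 281.6 K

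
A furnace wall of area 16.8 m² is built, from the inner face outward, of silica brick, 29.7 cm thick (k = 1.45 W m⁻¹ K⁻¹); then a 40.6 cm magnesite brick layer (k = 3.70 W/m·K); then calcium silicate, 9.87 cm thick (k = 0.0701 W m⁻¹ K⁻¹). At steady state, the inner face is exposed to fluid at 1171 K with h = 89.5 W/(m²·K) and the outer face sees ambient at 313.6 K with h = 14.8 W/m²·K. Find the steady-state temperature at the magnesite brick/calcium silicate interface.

Series thermal resistances, inner to outer:
  R_conv,in = 1/(hA) = 1/(89.5·16.8) = 6.651×10^-4 K/W
  R_silica brick = L/(kA) = 0.297/(1.45·16.8) = 0.01219 K/W
  R_magnesite brick = L/(kA) = 0.406/(3.70·16.8) = 0.006532 K/W
  R_calcium silicate = L/(kA) = 0.0987/(0.0701·16.8) = 0.08381 K/W
  R_conv,out = 1/(hA) = 1/(14.8·16.8) = 0.004022 K/W
ΣR = 6.651×10^-4 + 0.01219 + 0.006532 + 0.08381 + 0.004022 = 0.1072 K/W
Q = ΔT/ΣR = (1171 K − 313.6 K)/0.1072 = 7998 W
From the inner boundary to the magnesite brick/calcium silicate interface, ΣR_partial = 0.01939 K/W.
T_interface = T_in − Q·ΣR_partial = 1171 K − (7998)(0.01939) = 1016 K

T = 1016 K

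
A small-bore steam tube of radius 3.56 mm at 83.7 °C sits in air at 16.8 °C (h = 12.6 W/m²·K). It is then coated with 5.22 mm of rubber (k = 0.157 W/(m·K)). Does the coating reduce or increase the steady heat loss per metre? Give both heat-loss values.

Critical radius for a cylinder: r_cr = k/h = 0.0125 m = 1.25 cm.
Outer radius after coating: r₂ = 0.00356 + 0.00522 = 0.00878 m.
Since r₁ < r_cr and r₂ ≤ r_cr, the coating moves toward the maximum at r_cr — heat loss rises.
Bare: R = 1/(2πr₁h) = 3.548 m·K/W; Q = 66.9/3.548 = 18.9 W/m.
Coated: R = R_cond + R_conv = 2.354 m·K/W; Q = 66.9/2.354 = 28.4 W/m.

increases: 18.9 → 28.4 W/m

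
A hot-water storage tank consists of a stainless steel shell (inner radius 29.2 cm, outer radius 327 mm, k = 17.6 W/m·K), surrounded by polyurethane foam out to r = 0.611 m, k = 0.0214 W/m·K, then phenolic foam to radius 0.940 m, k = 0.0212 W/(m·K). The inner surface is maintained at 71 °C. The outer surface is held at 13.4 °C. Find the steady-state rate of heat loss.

Treat each layer as a resistance in series:
  R_stainless steel = (1/0.292 − 1/0.327)/(4πk) = 0.3666/(4π·17.6) = 0.001657 K/W
  R_polyurethane foam = (1/0.327 − 1/0.611)/(4πk) = 1.421/(4π·0.0214) = 5.286 K/W
  R_phenolic foam = (1/0.611 − 1/0.940)/(4πk) = 0.5728/(4π·0.0212) = 2.150 K/W
ΣR = 0.001657 + 5.286 + 2.150 = 7.438 K/W
Q = ΔT/ΣR = (71 °C − 13.4 °C)/7.438 = 7.74 W

Q = 7.74 W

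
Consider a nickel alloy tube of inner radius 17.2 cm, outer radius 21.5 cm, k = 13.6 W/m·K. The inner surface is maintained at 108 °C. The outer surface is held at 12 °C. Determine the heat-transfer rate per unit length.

Q' = 36.8 kW/m

Q' = 2πk·ΔT/ln(r₂/r₁) = 2π × 13.6 × 96 / ln(0.215/0.172) = 36800 W/m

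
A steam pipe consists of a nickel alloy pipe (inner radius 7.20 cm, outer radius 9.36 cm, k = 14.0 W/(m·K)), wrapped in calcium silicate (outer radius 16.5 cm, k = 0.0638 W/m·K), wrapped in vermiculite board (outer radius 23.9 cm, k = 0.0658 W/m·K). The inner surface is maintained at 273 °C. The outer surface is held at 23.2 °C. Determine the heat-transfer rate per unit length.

Q' = 108 W/m

Series thermal resistances, inner to outer:
  R'_nickel alloy = ln(0.0936/0.0720)/(2πk) = 0.2624/(2π·14.0) = 0.002983 m·K/W
  R'_calcium silicate = ln(0.165/0.0936)/(2πk) = 0.5669/(2π·0.0638) = 1.414 m·K/W
  R'_vermiculite board = ln(0.239/0.165)/(2πk) = 0.3705/(2π·0.0658) = 0.8962 m·K/W
ΣR = 0.002983 + 1.414 + 0.8962 = 2.313 m·K/W
Q' = ΔT/ΣR = (273 °C − 23.2 °C)/2.313 = 108 W/m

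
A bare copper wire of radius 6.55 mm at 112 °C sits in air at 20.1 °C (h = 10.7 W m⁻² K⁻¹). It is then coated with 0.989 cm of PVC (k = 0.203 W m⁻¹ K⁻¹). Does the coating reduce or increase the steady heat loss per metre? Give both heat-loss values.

Critical radius for a cylinder: r_cr = k/h = 0.0190 m = 1.90 cm.
Outer radius after coating: r₂ = 0.00655 + 0.00989 = 0.01644 m.
Since r₁ < r_cr and r₂ ≤ r_cr, the coating moves toward the maximum at r_cr — heat loss rises.
Bare: R = 1/(2πr₁h) = 2.271 m·K/W; Q = 91.9/2.271 = 40.5 W/m.
Coated: R = R_cond + R_conv = 1.626 m·K/W; Q = 91.9/1.626 = 56.5 W/m.

increases: 40.5 → 56.5 W/m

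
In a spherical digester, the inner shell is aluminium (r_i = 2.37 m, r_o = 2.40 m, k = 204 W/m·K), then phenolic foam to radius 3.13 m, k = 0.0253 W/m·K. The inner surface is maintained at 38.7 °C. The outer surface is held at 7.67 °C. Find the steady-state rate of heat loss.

Q = 102 W

Treat each layer as a resistance in series:
  R_aluminium = (1/2.37 − 1/2.40)/(4πk) = 0.005274/(4π·204) = 2.057×10^-6 K/W
  R_phenolic foam = (1/2.40 − 1/3.13)/(4πk) = 0.09718/(4π·0.0253) = 0.3057 K/W
ΣR = 2.057×10^-6 + 0.3057 = 0.3057 K/W
Q = ΔT/ΣR = (38.7 °C − 7.67 °C)/0.3057 = 102 W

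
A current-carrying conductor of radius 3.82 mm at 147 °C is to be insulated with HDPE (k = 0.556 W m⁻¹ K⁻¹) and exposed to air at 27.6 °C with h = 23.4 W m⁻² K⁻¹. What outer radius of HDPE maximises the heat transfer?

r_cr = 2.38 cm

For a cylinder, r_cr = k_ins/h = 0.556/23.4 = 0.0238 m = 2.38 cm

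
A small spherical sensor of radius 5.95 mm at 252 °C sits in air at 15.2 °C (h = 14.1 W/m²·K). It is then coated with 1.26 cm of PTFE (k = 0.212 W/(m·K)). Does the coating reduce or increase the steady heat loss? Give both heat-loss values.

increases: 1.49 → 4.00 W

Critical radius for a sphere: r_cr = 2k/h = 0.0301 m = 3.01 cm.
Outer radius after coating: r₂ = 0.00595 + 0.0126 = 0.01855 m.
Since r₁ < r_cr and r₂ ≤ r_cr, the coating moves toward the maximum at r_cr — heat loss rises.
Bare: R = 1/(4πr₁²h) = 159.4 K/W; Q = 236.8/159.4 = 1.49 W.
Coated: R = R_cond + R_conv = 59.25 K/W; Q = 236.8/59.25 = 4.00 W.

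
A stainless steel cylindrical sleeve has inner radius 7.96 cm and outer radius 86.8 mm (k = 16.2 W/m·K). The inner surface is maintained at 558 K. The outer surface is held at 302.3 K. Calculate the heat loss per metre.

Q' = 2πk·ΔT/ln(r₂/r₁) = 2π × 16.2 × 255.7 / ln(0.0868/0.0796) = 3.01×10^5 W/m

Q' = 3.01×10^5 W/m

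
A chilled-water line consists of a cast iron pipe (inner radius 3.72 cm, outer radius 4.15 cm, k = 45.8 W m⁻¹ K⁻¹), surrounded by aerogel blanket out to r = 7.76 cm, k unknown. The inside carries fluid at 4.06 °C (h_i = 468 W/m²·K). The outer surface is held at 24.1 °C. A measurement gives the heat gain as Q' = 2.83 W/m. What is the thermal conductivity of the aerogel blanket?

k = 0.0141 W/m·K

ΣR = ΔT/Q' = |4.06 − 24.1|/2.83 = 7.081 m·K/W
Known resistances:
  R'_conv,in = 1/(2πr h) = 1/(2π·0.0372·468) = 0.009142 m·K/W
  R'_cast iron = ln(0.0415/0.0372)/(2πk) = 0.1094/(2π·45.8) = 3.801×10^-4 m·K/W
R_aerogel blanket = ΣR − ΣR_known = 7.081 − 0.009522 = 7.071 m·K/W
ln(r₂/r₁)/(2πk) = 7.071 ⇒ k = 0.6259/(2π·7.071) = 0.0141 W/m·K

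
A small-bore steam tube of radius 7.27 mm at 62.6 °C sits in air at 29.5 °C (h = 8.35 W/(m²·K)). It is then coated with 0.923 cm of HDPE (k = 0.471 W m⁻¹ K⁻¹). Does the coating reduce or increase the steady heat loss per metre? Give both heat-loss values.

increases: 12.6 → 23.1 W/m

Critical radius for a cylinder: r_cr = k/h = 0.0564 m = 5.64 cm.
Outer radius after coating: r₂ = 0.00727 + 0.00923 = 0.01650 m.
Since r₁ < r_cr and r₂ ≤ r_cr, the coating moves toward the maximum at r_cr — heat loss rises.
Bare: R = 1/(2πr₁h) = 2.622 m·K/W; Q = 33.1/2.622 = 12.6 W/m.
Coated: R = R_cond + R_conv = 1.432 m·K/W; Q = 33.1/1.432 = 23.1 W/m.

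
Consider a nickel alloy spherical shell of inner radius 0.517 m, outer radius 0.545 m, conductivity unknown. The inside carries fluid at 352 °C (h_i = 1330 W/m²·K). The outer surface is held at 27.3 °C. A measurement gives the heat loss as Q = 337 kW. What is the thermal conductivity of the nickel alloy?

ΣR = ΔT/Q = |352 − 27.3|/3.37×10^5 = 9.635×10^-4 K/W
Known resistances:
  R_conv,in = 1/(4πr²h) = 1/(4π·0.517²·1330) = 2.239×10^-4 K/W
R_nickel alloy = ΣR − ΣR_known = 9.635×10^-4 − 2.239×10^-4 = 7.396×10^-4 K/W
(1/r₁−1/r₂)/(4πk) = 7.396×10^-4 ⇒ k = 0.09937/(4π·7.396×10^-4) = 10.7 W/m·K

k = 10.7 W/m·K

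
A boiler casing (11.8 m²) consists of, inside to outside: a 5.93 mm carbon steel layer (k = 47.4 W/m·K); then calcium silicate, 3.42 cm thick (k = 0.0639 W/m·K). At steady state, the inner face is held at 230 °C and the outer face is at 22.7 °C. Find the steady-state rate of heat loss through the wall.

Q = 4.57 kW

Resistance network (inner→outer):
  R_carbon steel = L/(kA) = 0.00593/(47.4·11.8) = 1.060×10^-5 K/W
  R_calcium silicate = L/(kA) = 0.0342/(0.0639·11.8) = 0.04536 K/W
ΣR = 1.060×10^-5 + 0.04536 = 0.04537 K/W
Q = ΔT/ΣR = (230 °C − 22.7 °C)/0.04537 = 4570 W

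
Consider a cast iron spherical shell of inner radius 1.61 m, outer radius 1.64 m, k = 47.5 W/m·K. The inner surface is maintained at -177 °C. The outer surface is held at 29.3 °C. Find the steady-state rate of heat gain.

Q = 10800 kW

Q = 4πk·ΔT/(1/r₁ − 1/r₂) = 4π × 47.5 × 206.3 / (1/1.61 − 1/1.64) = 1.08×10^7 W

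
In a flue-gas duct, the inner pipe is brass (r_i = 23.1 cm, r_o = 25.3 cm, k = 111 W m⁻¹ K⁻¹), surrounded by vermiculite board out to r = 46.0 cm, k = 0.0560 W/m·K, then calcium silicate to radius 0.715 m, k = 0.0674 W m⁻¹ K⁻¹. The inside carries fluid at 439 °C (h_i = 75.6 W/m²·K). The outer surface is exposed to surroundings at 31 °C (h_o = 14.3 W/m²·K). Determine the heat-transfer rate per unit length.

Resistance network (inner→outer):
  R'_conv,in = 1/(2πr h) = 1/(2π·0.231·75.6) = 0.009114 m·K/W
  R'_brass = ln(0.253/0.231)/(2πk) = 0.09097/(2π·111) = 1.304×10^-4 m·K/W
  R'_vermiculite board = ln(0.460/0.253)/(2πk) = 0.5978/(2π·0.0560) = 1.699 m·K/W
  R'_calcium silicate = ln(0.715/0.460)/(2πk) = 0.4411/(2π·0.0674) = 1.041 m·K/W
  R'_conv,out = 1/(2πr h) = 1/(2π·0.715·14.3) = 0.01557 m·K/W
ΣR = 0.009114 + 1.304×10^-4 + 1.699 + 1.041 + 0.01557 = 2.765 m·K/W
Q' = ΔT/ΣR = (439 °C − 31 °C)/2.765 = 148 W/m

Q' = 148 W/m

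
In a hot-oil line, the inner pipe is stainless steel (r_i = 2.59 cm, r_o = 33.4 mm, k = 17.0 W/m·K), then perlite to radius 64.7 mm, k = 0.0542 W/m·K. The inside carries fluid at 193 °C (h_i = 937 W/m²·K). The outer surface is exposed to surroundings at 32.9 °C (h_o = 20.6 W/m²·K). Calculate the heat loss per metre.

Q' = 77.3 W/m

Resistance network (inner→outer):
  R'_conv,in = 1/(2πr h) = 1/(2π·0.0259·937) = 0.006558 m·K/W
  R'_stainless steel = ln(0.0334/0.0259)/(2πk) = 0.2543/(2π·17.0) = 0.002381 m·K/W
  R'_perlite = ln(0.0647/0.0334)/(2πk) = 0.6612/(2π·0.0542) = 1.942 m·K/W
  R'_conv,out = 1/(2πr h) = 1/(2π·0.0647·20.6) = 0.1194 m·K/W
ΣR = 0.006558 + 0.002381 + 1.942 + 0.1194 = 2.070 m·K/W
Q' = ΔT/ΣR = (193 °C − 32.9 °C)/2.070 = 77.3 W/m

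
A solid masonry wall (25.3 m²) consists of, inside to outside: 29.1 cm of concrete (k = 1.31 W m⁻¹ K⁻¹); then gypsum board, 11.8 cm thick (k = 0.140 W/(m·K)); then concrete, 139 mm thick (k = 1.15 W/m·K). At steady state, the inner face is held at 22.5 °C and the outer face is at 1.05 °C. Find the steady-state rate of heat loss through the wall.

Q = 458 W

Resistance network (inner→outer):
  R_concrete = L/(kA) = 0.291/(1.31·25.3) = 0.008780 K/W
  R_gypsum board = L/(kA) = 0.118/(0.140·25.3) = 0.03331 K/W
  R_concrete = L/(kA) = 0.139/(1.15·25.3) = 0.004777 K/W
ΣR = 0.008780 + 0.03331 + 0.004777 = 0.04687 K/W
Q = ΔT/ΣR = (22.5 °C − 1.05 °C)/0.04687 = 458 W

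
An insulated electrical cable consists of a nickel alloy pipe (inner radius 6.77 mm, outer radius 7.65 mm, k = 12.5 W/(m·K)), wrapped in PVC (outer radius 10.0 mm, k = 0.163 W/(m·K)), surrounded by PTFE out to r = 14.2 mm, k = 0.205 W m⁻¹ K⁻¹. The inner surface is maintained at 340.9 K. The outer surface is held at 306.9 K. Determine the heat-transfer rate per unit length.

Treat each layer as a resistance in series:
  R'_nickel alloy = ln(0.00765/0.00677)/(2πk) = 0.1222/(2π·12.5) = 0.001556 m·K/W
  R'_PVC = ln(0.0100/0.00765)/(2πk) = 0.2679/(2π·0.163) = 0.2616 m·K/W
  R'_PTFE = ln(0.0142/0.0100)/(2πk) = 0.3507/(2π·0.205) = 0.2722 m·K/W
ΣR = 0.001556 + 0.2616 + 0.2722 = 0.5354 m·K/W
Q' = ΔT/ΣR = (340.9 K − 306.9 K)/0.5354 = 63.5 W/m

Q' = 63.5 W/m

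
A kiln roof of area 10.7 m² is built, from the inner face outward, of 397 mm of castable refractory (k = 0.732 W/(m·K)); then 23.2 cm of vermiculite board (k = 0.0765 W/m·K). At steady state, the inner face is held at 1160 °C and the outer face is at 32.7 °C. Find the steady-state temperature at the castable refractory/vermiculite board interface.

Series thermal resistances, inner to outer:
  R_castable refractory = L/(kA) = 0.397/(0.732·10.7) = 0.05069 K/W
  R_vermiculite board = L/(kA) = 0.232/(0.0765·10.7) = 0.2834 K/W
ΣR = 0.05069 + 0.2834 = 0.3341 K/W
Q = ΔT/ΣR = (1160 °C − 32.7 °C)/0.3341 = 3374 W
From the inner boundary to the castable refractory/vermiculite board interface, ΣR_partial = 0.05069 K/W.
T_interface = T_in − Q·ΣR_partial = 1160 °C − (3374)(0.05069) = 989 °C

T = 989 °C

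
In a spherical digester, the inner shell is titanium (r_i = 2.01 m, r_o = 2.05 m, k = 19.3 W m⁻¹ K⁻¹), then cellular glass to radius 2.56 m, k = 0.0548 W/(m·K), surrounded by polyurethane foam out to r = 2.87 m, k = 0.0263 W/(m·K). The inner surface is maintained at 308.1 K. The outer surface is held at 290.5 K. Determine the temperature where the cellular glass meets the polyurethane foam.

Treat each layer as a resistance in series:
  R_titanium = (1/2.01 − 1/2.05)/(4πk) = 0.009708/(4π·19.3) = 4.003×10^-5 K/W
  R_cellular glass = (1/2.05 − 1/2.56)/(4πk) = 0.09718/(4π·0.0548) = 0.1411 K/W
  R_polyurethane foam = (1/2.56 − 1/2.87)/(4πk) = 0.04219/(4π·0.0263) = 0.1277 K/W
ΣR = 4.003×10^-5 + 0.1411 + 0.1277 = 0.2688 K/W
Q = ΔT/ΣR = (308.1 K − 290.5 K)/0.2688 = 65.48 W
From the inner boundary to the cellular glass/polyurethane foam interface, ΣR_partial = 0.1411 K/W.
T_interface = T_in − Q·ΣR_partial = 308.1 K − (65.48)(0.1411) = 298.9 K

T = 298.9 K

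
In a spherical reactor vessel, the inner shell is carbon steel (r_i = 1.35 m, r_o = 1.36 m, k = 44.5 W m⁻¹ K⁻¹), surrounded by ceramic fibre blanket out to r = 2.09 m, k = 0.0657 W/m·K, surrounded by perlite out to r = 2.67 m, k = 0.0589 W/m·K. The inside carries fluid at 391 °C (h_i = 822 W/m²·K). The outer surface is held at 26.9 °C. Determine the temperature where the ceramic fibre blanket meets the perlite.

Resistance network (inner→outer):
  R_conv,in = 1/(4πr²h) = 1/(4π·1.35²·822) = 5.312×10^-5 K/W
  R_carbon steel = (1/1.35 − 1/1.36)/(4πk) = 0.005447/(4π·44.5) = 9.740×10^-6 K/W
  R_ceramic fibre blanket = (1/1.36 − 1/2.09)/(4πk) = 0.2568/(4π·0.0657) = 0.3111 K/W
  R_perlite = (1/2.09 − 1/2.67)/(4πk) = 0.1039/(4π·0.0589) = 0.1404 K/W
ΣR = 5.312×10^-5 + 9.740×10^-6 + 0.3111 + 0.1404 = 0.4516 K/W
Q = ΔT/ΣR = (391 °C − 26.9 °C)/0.4516 = 806.2 W
From the inner boundary to the ceramic fibre blanket/perlite interface, ΣR_partial = 0.3112 K/W.
T_interface = T_in − Q·ΣR_partial = 391 °C − (806.2)(0.3112) = 140 °C

T = 140 °C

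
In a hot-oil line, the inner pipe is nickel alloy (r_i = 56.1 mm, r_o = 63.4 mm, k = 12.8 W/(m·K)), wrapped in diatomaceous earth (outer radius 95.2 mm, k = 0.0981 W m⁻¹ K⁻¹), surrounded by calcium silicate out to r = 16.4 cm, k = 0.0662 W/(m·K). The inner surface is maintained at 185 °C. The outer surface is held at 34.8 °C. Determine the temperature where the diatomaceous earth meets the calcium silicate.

Resistance network (inner→outer):
  R'_nickel alloy = ln(0.0634/0.0561)/(2πk) = 0.1223/(2π·12.8) = 0.001521 m·K/W
  R'_diatomaceous earth = ln(0.0952/0.0634)/(2πk) = 0.4065/(2π·0.0981) = 0.6595 m·K/W
  R'_calcium silicate = ln(0.164/0.0952)/(2πk) = 0.5439/(2π·0.0662) = 1.308 m·K/W
ΣR = 0.001521 + 0.6595 + 1.308 = 1.969 m·K/W
Q' = ΔT/ΣR = (185 °C − 34.8 °C)/1.969 = 76.28 W/m
From the inner boundary to the diatomaceous earth/calcium silicate interface, ΣR_partial = 0.6610 m·K/W.
T_interface = T_in − Q'·ΣR_partial = 185 °C − (76.28)(0.6610) = 135 °C

T = 135 °C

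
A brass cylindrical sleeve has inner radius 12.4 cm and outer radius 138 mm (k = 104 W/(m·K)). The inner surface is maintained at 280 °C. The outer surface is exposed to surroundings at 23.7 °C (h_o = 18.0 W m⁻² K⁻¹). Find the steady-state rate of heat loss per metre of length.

Q' = 3.99 kW/m

Treat each layer as a resistance in series:
  R'_brass = ln(0.138/0.124)/(2πk) = 0.1070/(2π·104) = 1.637×10^-4 m·K/W
  R'_conv,out = 1/(2πr h) = 1/(2π·0.138·18.0) = 0.06407 m·K/W
ΣR = 1.637×10^-4 + 0.06407 = 0.06423 m·K/W
Q' = ΔT/ΣR = (280 °C − 23.7 °C)/0.06423 = 3990 W/m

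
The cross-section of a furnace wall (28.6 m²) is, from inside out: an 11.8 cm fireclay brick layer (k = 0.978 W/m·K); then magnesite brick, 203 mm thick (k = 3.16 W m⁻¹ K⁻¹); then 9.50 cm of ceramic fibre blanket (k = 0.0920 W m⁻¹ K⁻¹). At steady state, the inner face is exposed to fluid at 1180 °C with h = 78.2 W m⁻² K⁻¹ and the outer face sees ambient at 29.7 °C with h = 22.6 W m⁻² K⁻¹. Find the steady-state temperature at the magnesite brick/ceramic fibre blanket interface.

T = 1002 °C

Treat each layer as a resistance in series:
  R_conv,in = 1/(hA) = 1/(78.2·28.6) = 4.471×10^-4 K/W
  R_fireclay brick = L/(kA) = 0.118/(0.978·28.6) = 0.004219 K/W
  R_magnesite brick = L/(kA) = 0.203/(3.16·28.6) = 0.002246 K/W
  R_ceramic fibre blanket = L/(kA) = 0.0950/(0.0920·28.6) = 0.03611 K/W
  R_conv,out = 1/(hA) = 1/(22.6·28.6) = 0.001547 K/W
ΣR = 4.471×10^-4 + 0.004219 + 0.002246 + 0.03611 + 0.001547 = 0.04457 K/W
Q = ΔT/ΣR = (1180 °C − 29.7 °C)/0.04457 = 25810 W
From the inner boundary to the magnesite brick/ceramic fibre blanket interface, ΣR_partial = 0.006912 K/W.
T_interface = T_in − Q·ΣR_partial = 1180 °C − (25810)(0.006912) = 1002 °C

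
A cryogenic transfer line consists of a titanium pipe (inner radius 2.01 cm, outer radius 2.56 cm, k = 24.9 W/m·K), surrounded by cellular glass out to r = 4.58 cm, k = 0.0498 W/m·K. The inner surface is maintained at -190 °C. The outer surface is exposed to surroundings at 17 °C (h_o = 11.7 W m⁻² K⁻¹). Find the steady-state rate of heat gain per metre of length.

Treat each layer as a resistance in series:
  R'_titanium = ln(0.0256/0.0201)/(2πk) = 0.2419/(2π·24.9) = 0.001546 m·K/W
  R'_cellular glass = ln(0.0458/0.0256)/(2πk) = 0.5817/(2π·0.0498) = 1.859 m·K/W
  R'_conv,out = 1/(2πr h) = 1/(2π·0.0458·11.7) = 0.2970 m·K/W
ΣR = 0.001546 + 1.859 + 0.2970 = 2.158 m·K/W
Q' = ΔT/ΣR = (-190 °C − 17 °C)/2.158 = -95.9 W/m
(Negative Q' ⇒ heat flows inward; heat gain = 95.9 W/m.)

Q' = 95.9 W/m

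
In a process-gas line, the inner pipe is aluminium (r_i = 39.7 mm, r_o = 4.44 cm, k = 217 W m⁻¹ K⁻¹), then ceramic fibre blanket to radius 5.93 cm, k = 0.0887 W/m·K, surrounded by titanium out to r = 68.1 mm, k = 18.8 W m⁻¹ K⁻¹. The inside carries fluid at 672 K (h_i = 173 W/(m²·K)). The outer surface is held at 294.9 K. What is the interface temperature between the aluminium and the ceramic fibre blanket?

T = 656 K

Treat each layer as a resistance in series:
  R'_conv,in = 1/(2πr h) = 1/(2π·0.0397·173) = 0.02317 m·K/W
  R'_aluminium = ln(0.0444/0.0397)/(2πk) = 0.1119/(2π·217) = 8.206×10^-5 m·K/W
  R'_ceramic fibre blanket = ln(0.0593/0.0444)/(2πk) = 0.2894/(2π·0.0887) = 0.5192 m·K/W
  R'_titanium = ln(0.0681/0.0593)/(2πk) = 0.1384/(2π·18.8) = 0.001171 m·K/W
ΣR = 0.02317 + 8.206×10^-5 + 0.5192 + 0.001171 = 0.5436 m·K/W
Q' = ΔT/ΣR = (672 K − 294.9 K)/0.5436 = 693.7 W/m
From the inner boundary to the aluminium/ceramic fibre blanket interface, ΣR_partial = 0.02325 m·K/W.
T_interface = T_in − Q'·ΣR_partial = 672 K − (693.7)(0.02325) = 656 K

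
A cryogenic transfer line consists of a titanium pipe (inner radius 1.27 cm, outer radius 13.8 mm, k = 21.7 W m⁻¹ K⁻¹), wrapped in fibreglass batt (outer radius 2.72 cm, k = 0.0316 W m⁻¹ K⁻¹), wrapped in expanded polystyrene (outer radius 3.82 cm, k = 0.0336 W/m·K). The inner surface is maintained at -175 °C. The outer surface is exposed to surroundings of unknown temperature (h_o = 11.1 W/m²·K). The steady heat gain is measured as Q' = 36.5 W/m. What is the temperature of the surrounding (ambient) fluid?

T_out = 22.2 °C

Sum the resistances:
  R'_titanium = ln(0.0138/0.0127)/(2πk) = 0.08307/(2π·21.7) = 6.092×10^-4 m·K/W
  R'_fibreglass batt = ln(0.0272/0.0138)/(2πk) = 0.6785/(2π·0.0316) = 3.418 m·K/W
  R'_expanded polystyrene = ln(0.0382/0.0272)/(2πk) = 0.3396/(2π·0.0336) = 1.609 m·K/W
  R'_conv,out = 1/(2πr h) = 1/(2π·0.0382·11.1) = 0.3753 m·K/W
ΣR = 5.402 m·K/W
ΔT = Q'·ΣR = 36.5 × 5.402 = 197.2 K
Heat flows inward, so T_out = T_in + ΔT = -175 + 197.2 = 22.2 °C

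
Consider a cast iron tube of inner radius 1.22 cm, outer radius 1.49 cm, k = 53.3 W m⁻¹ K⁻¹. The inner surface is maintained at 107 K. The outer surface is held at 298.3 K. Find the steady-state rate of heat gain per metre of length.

Q' = 2πk·ΔT/ln(r₂/r₁) = 2π × 53.3 × 191.3 / ln(0.0149/0.0122) = 3.20×10^5 W/m

Q' = 320 kW/m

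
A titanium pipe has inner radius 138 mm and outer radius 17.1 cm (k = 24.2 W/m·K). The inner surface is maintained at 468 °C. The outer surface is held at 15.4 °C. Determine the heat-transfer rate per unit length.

Q' = 2πk·ΔT/ln(r₂/r₁) = 2π × 24.2 × 452.6 / ln(0.171/0.138) = 3.21×10^5 W/m

Q' = 321 kW/m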